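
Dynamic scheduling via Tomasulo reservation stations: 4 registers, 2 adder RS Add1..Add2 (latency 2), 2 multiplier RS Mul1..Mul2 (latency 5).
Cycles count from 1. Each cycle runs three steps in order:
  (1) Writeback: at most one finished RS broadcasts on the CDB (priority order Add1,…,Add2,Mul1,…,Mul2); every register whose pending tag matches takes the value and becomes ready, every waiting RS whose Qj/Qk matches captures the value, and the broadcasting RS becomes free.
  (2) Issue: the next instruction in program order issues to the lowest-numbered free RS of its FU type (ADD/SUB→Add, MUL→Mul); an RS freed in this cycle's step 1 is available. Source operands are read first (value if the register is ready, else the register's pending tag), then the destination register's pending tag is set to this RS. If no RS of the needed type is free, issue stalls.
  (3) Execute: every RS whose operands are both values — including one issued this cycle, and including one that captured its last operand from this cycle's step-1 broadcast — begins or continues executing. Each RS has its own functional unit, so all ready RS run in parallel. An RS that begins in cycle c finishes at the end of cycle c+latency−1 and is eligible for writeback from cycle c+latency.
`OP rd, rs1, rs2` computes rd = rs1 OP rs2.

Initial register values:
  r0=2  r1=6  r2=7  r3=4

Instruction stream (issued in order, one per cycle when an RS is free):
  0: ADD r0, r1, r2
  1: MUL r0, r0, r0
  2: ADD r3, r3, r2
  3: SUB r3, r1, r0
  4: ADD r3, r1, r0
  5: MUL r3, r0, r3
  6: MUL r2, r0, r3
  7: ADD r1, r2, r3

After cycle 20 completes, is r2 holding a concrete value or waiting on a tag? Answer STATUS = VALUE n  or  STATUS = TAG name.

cycle 1: issue ADD r0<-Add1 // r0:Add1,r1:6,r2:7,r3:4
cycle 2: issue MUL r0<-Mul1 // r0:Mul1,r1:6,r2:7,r3:4
cycle 3: CDB Add1=13; issue ADD r3<-Add1 // r0:Mul1,r1:6,r2:7,r3:Add1
cycle 4: issue SUB r3<-Add2 // r0:Mul1,r1:6,r2:7,r3:Add2
cycle 5: CDB Add1=11; issue ADD r3<-Add1 // r0:Mul1,r1:6,r2:7,r3:Add1
cycle 6: issue MUL r3<-Mul2 // r0:Mul1,r1:6,r2:7,r3:Mul2
cycle 7: stall // r0:Mul1,r1:6,r2:7,r3:Mul2
cycle 8: CDB Mul1=169; issue MUL r2<-Mul1 // r0:169,r1:6,r2:Mul1,r3:Mul2
cycle 9: stall // r0:169,r1:6,r2:Mul1,r3:Mul2
cycle 10: CDB Add1=175; issue ADD r1<-Add1 // r0:169,r1:Add1,r2:Mul1,r3:Mul2
cycle 11: CDB Add2=-163 // r0:169,r1:Add1,r2:Mul1,r3:Mul2
cycle 12: - // r0:169,r1:Add1,r2:Mul1,r3:Mul2
cycle 13: - // r0:169,r1:Add1,r2:Mul1,r3:Mul2
cycle 14: - // r0:169,r1:Add1,r2:Mul1,r3:Mul2
cycle 15: CDB Mul2=29575 // r0:169,r1:Add1,r2:Mul1,r3:29575
cycle 16: - // r0:169,r1:Add1,r2:Mul1,r3:29575
cycle 17: - // r0:169,r1:Add1,r2:Mul1,r3:29575
cycle 18: - // r0:169,r1:Add1,r2:Mul1,r3:29575
cycle 19: - // r0:169,r1:Add1,r2:Mul1,r3:29575
cycle 20: CDB Mul1=4998175 // r0:169,r1:Add1,r2:4998175,r3:29575

STATUS = VALUE 4998175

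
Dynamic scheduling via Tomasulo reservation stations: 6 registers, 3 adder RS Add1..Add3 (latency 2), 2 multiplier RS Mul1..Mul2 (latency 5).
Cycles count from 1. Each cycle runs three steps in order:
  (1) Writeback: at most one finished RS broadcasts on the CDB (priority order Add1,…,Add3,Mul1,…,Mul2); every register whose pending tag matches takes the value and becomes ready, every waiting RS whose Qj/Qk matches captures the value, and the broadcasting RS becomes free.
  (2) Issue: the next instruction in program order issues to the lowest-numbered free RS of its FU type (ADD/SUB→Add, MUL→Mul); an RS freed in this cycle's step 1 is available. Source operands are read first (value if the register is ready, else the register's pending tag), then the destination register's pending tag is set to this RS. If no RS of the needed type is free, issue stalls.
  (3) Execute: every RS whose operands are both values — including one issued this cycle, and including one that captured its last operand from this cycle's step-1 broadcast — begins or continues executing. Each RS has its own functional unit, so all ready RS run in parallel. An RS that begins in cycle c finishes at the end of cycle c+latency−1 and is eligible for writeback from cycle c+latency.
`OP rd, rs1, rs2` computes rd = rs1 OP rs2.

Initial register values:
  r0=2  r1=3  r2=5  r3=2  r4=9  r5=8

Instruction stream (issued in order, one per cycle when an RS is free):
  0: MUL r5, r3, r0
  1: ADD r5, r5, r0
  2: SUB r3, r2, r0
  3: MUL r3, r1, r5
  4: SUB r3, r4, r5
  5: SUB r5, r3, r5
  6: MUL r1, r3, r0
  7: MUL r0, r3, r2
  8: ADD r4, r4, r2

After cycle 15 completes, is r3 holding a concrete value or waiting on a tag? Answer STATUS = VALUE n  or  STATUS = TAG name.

STATUS = VALUE 3

  c1: issue MUL r5<-Mul1  regs: r0:2,r1:3,r2:5,r3:2,r4:9,r5:Mul1
  c2: issue ADD r5<-Add1  regs: r0:2,r1:3,r2:5,r3:2,r4:9,r5:Add1
  c3: issue SUB r3<-Add2  regs: r0:2,r1:3,r2:5,r3:Add2,r4:9,r5:Add1
  c4: issue MUL r3<-Mul2  regs: r0:2,r1:3,r2:5,r3:Mul2,r4:9,r5:Add1
  c5: CDB Add2=3; issue SUB r3<-Add2  regs: r0:2,r1:3,r2:5,r3:Add2,r4:9,r5:Add1
  c6: CDB Mul1=4; issue SUB r5<-Add3  regs: r0:2,r1:3,r2:5,r3:Add2,r4:9,r5:Add3
  c7: issue MUL r1<-Mul1  regs: r0:2,r1:Mul1,r2:5,r3:Add2,r4:9,r5:Add3
  c8: CDB Add1=6; stall  regs: r0:2,r1:Mul1,r2:5,r3:Add2,r4:9,r5:Add3
  c9: stall  regs: r0:2,r1:Mul1,r2:5,r3:Add2,r4:9,r5:Add3
  c10: CDB Add2=3; stall  regs: r0:2,r1:Mul1,r2:5,r3:3,r4:9,r5:Add3
  c11: stall  regs: r0:2,r1:Mul1,r2:5,r3:3,r4:9,r5:Add3
  c12: CDB Add3=-3; stall  regs: r0:2,r1:Mul1,r2:5,r3:3,r4:9,r5:-3
  c13: CDB Mul2=18; issue MUL r0<-Mul2  regs: r0:Mul2,r1:Mul1,r2:5,r3:3,r4:9,r5:-3
  c14: issue ADD r4<-Add1  regs: r0:Mul2,r1:Mul1,r2:5,r3:3,r4:Add1,r5:-3
  c15: CDB Mul1=6  regs: r0:Mul2,r1:6,r2:5,r3:3,r4:Add1,r5:-3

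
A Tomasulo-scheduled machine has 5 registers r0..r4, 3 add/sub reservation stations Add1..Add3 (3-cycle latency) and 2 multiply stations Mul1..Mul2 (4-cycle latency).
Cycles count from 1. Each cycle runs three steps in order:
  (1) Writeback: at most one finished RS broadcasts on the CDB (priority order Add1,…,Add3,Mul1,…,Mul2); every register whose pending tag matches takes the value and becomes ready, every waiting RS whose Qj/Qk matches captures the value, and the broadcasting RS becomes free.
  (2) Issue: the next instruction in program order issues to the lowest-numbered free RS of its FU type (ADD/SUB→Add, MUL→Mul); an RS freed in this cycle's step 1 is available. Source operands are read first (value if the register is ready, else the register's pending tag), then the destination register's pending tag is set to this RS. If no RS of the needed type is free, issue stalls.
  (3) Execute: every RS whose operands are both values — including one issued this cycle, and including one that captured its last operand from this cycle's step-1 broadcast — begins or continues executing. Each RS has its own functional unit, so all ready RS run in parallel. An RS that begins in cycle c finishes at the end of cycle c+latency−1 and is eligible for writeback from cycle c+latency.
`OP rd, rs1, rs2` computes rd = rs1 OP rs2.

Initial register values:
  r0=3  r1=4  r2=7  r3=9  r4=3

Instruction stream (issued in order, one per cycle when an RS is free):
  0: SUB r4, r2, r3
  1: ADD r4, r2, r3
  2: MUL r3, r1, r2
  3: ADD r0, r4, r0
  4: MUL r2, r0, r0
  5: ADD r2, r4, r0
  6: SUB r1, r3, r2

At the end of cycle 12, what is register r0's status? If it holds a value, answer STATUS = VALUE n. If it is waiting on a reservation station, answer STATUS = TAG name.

cycle 1: issue SUB r4<-Add1 // r0:3,r1:4,r2:7,r3:9,r4:Add1
cycle 2: issue ADD r4<-Add2 // r0:3,r1:4,r2:7,r3:9,r4:Add2
cycle 3: issue MUL r3<-Mul1 // r0:3,r1:4,r2:7,r3:Mul1,r4:Add2
cycle 4: CDB Add1=-2; issue ADD r0<-Add1 // r0:Add1,r1:4,r2:7,r3:Mul1,r4:Add2
cycle 5: CDB Add2=16; issue MUL r2<-Mul2 // r0:Add1,r1:4,r2:Mul2,r3:Mul1,r4:16
cycle 6: issue ADD r2<-Add2 // r0:Add1,r1:4,r2:Add2,r3:Mul1,r4:16
cycle 7: CDB Mul1=28; issue SUB r1<-Add3 // r0:Add1,r1:Add3,r2:Add2,r3:28,r4:16
cycle 8: CDB Add1=19 // r0:19,r1:Add3,r2:Add2,r3:28,r4:16
cycle 9: - // r0:19,r1:Add3,r2:Add2,r3:28,r4:16
cycle 10: - // r0:19,r1:Add3,r2:Add2,r3:28,r4:16
cycle 11: CDB Add2=35 // r0:19,r1:Add3,r2:35,r3:28,r4:16
cycle 12: CDB Mul2=361 // r0:19,r1:Add3,r2:35,r3:28,r4:16

STATUS = VALUE 19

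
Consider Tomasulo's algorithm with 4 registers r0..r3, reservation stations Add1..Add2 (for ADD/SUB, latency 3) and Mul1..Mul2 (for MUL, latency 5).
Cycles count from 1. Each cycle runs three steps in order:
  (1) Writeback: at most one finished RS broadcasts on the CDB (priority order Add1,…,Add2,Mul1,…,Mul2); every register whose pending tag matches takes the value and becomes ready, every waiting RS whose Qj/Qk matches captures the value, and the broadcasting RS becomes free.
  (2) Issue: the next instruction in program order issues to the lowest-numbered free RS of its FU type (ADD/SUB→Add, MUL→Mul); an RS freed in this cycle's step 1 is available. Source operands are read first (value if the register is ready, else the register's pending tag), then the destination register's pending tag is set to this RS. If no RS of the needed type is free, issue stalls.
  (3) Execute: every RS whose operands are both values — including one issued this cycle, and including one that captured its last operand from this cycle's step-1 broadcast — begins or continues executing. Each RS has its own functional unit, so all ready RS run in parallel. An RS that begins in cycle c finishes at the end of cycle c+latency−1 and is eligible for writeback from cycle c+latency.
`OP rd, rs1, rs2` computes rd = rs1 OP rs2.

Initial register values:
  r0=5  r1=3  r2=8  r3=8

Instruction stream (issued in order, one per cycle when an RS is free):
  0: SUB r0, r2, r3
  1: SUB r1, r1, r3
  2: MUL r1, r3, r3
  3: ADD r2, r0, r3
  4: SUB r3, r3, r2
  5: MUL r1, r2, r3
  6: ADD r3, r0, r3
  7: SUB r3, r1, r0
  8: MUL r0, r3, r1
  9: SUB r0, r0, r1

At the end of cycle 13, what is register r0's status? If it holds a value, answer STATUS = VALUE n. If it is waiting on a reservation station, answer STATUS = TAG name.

STATUS = TAG Add1

cycle 1: issue SUB r0<-Add1 // r0:Add1,r1:3,r2:8,r3:8
cycle 2: issue SUB r1<-Add2 // r0:Add1,r1:Add2,r2:8,r3:8
cycle 3: issue MUL r1<-Mul1 // r0:Add1,r1:Mul1,r2:8,r3:8
cycle 4: CDB Add1=0; issue ADD r2<-Add1 // r0:0,r1:Mul1,r2:Add1,r3:8
cycle 5: CDB Add2=-5; issue SUB r3<-Add2 // r0:0,r1:Mul1,r2:Add1,r3:Add2
cycle 6: issue MUL r1<-Mul2 // r0:0,r1:Mul2,r2:Add1,r3:Add2
cycle 7: CDB Add1=8; issue ADD r3<-Add1 // r0:0,r1:Mul2,r2:8,r3:Add1
cycle 8: CDB Mul1=64; stall // r0:0,r1:Mul2,r2:8,r3:Add1
cycle 9: stall // r0:0,r1:Mul2,r2:8,r3:Add1
cycle 10: CDB Add2=0; issue SUB r3<-Add2 // r0:0,r1:Mul2,r2:8,r3:Add2
cycle 11: issue MUL r0<-Mul1 // r0:Mul1,r1:Mul2,r2:8,r3:Add2
cycle 12: stall // r0:Mul1,r1:Mul2,r2:8,r3:Add2
cycle 13: CDB Add1=0; issue SUB r0<-Add1 // r0:Add1,r1:Mul2,r2:8,r3:Add2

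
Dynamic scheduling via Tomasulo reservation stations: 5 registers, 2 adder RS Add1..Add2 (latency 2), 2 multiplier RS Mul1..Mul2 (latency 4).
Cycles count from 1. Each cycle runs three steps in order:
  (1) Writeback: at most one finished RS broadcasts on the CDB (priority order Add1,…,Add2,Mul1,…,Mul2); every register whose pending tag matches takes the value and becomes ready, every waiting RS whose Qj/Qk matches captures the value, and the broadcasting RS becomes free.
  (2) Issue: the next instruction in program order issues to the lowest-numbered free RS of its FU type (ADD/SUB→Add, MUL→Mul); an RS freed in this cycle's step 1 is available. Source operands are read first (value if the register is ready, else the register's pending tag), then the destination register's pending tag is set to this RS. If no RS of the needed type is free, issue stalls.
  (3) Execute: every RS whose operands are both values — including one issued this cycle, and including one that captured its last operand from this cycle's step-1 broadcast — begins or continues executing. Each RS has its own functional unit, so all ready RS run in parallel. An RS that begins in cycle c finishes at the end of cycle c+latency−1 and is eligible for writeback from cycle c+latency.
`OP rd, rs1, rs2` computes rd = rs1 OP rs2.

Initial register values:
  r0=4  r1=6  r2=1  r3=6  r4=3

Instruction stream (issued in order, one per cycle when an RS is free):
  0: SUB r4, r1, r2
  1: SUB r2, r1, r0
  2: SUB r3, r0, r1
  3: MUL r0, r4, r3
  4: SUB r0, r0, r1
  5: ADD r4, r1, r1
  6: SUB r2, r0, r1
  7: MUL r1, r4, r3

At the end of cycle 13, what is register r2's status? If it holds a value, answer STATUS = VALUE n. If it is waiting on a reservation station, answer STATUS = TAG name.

cycle 1: issue SUB r4<-Add1 // r0:4,r1:6,r2:1,r3:6,r4:Add1
cycle 2: issue SUB r2<-Add2 // r0:4,r1:6,r2:Add2,r3:6,r4:Add1
cycle 3: CDB Add1=5; issue SUB r3<-Add1 // r0:4,r1:6,r2:Add2,r3:Add1,r4:5
cycle 4: CDB Add2=2; issue MUL r0<-Mul1 // r0:Mul1,r1:6,r2:2,r3:Add1,r4:5
cycle 5: CDB Add1=-2; issue SUB r0<-Add1 // r0:Add1,r1:6,r2:2,r3:-2,r4:5
cycle 6: issue ADD r4<-Add2 // r0:Add1,r1:6,r2:2,r3:-2,r4:Add2
cycle 7: stall // r0:Add1,r1:6,r2:2,r3:-2,r4:Add2
cycle 8: CDB Add2=12; issue SUB r2<-Add2 // r0:Add1,r1:6,r2:Add2,r3:-2,r4:12
cycle 9: CDB Mul1=-10; issue MUL r1<-Mul1 // r0:Add1,r1:Mul1,r2:Add2,r3:-2,r4:12
cycle 10: - // r0:Add1,r1:Mul1,r2:Add2,r3:-2,r4:12
cycle 11: CDB Add1=-16 // r0:-16,r1:Mul1,r2:Add2,r3:-2,r4:12
cycle 12: - // r0:-16,r1:Mul1,r2:Add2,r3:-2,r4:12
cycle 13: CDB Add2=-22 // r0:-16,r1:Mul1,r2:-22,r3:-2,r4:12

STATUS = VALUE -22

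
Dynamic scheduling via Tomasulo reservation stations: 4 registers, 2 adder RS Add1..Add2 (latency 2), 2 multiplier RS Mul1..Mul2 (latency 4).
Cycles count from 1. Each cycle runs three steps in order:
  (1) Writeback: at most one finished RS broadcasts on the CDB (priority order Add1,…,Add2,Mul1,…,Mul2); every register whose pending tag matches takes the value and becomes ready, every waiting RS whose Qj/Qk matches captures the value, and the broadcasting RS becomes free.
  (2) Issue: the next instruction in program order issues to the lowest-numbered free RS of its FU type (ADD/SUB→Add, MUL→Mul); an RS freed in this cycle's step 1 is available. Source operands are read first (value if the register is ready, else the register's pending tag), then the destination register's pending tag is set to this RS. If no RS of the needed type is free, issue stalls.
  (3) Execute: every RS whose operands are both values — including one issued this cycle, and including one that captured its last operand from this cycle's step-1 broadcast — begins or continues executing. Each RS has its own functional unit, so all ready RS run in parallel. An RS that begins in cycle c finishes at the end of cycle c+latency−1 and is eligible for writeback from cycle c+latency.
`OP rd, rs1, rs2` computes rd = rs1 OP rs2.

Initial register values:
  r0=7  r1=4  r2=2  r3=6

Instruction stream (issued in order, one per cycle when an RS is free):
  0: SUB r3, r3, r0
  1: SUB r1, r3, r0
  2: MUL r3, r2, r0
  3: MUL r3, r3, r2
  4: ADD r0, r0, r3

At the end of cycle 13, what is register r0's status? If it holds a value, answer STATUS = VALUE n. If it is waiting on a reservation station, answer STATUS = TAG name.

STATUS = VALUE 35

  c1: issue SUB r3<-Add1  regs: r0:7,r1:4,r2:2,r3:Add1
  c2: issue SUB r1<-Add2  regs: r0:7,r1:Add2,r2:2,r3:Add1
  c3: CDB Add1=-1; issue MUL r3<-Mul1  regs: r0:7,r1:Add2,r2:2,r3:Mul1
  c4: issue MUL r3<-Mul2  regs: r0:7,r1:Add2,r2:2,r3:Mul2
  c5: CDB Add2=-8; issue ADD r0<-Add1  regs: r0:Add1,r1:-8,r2:2,r3:Mul2
  c6: -  regs: r0:Add1,r1:-8,r2:2,r3:Mul2
  c7: CDB Mul1=14  regs: r0:Add1,r1:-8,r2:2,r3:Mul2
  c8: -  regs: r0:Add1,r1:-8,r2:2,r3:Mul2
  c9: -  regs: r0:Add1,r1:-8,r2:2,r3:Mul2
  c10: -  regs: r0:Add1,r1:-8,r2:2,r3:Mul2
  c11: CDB Mul2=28  regs: r0:Add1,r1:-8,r2:2,r3:28
  c12: -  regs: r0:Add1,r1:-8,r2:2,r3:28
  c13: CDB Add1=35  regs: r0:35,r1:-8,r2:2,r3:28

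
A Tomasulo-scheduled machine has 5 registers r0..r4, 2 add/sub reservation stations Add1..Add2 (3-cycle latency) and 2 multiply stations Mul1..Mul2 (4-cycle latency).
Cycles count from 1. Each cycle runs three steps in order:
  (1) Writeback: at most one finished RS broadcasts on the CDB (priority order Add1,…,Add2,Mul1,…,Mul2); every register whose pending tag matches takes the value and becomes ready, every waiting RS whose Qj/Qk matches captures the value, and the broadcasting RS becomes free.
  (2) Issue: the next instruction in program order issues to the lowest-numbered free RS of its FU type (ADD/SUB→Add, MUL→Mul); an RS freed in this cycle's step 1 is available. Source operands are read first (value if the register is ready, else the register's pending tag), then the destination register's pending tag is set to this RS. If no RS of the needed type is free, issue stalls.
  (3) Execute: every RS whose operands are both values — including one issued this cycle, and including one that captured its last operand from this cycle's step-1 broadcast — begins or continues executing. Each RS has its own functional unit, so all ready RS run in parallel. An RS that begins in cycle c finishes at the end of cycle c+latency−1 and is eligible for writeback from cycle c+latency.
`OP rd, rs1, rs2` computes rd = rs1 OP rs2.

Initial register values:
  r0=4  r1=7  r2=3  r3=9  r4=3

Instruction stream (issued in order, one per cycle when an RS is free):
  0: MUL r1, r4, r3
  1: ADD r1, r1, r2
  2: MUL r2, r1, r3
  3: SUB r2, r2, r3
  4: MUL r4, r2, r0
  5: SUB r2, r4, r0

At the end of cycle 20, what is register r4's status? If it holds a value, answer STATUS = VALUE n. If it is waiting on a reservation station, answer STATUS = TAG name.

  c1: issue MUL r1<-Mul1  regs: r0:4,r1:Mul1,r2:3,r3:9,r4:3
  c2: issue ADD r1<-Add1  regs: r0:4,r1:Add1,r2:3,r3:9,r4:3
  c3: issue MUL r2<-Mul2  regs: r0:4,r1:Add1,r2:Mul2,r3:9,r4:3
  c4: issue SUB r2<-Add2  regs: r0:4,r1:Add1,r2:Add2,r3:9,r4:3
  c5: CDB Mul1=27; issue MUL r4<-Mul1  regs: r0:4,r1:Add1,r2:Add2,r3:9,r4:Mul1
  c6: stall  regs: r0:4,r1:Add1,r2:Add2,r3:9,r4:Mul1
  c7: stall  regs: r0:4,r1:Add1,r2:Add2,r3:9,r4:Mul1
  c8: CDB Add1=30; issue SUB r2<-Add1  regs: r0:4,r1:30,r2:Add1,r3:9,r4:Mul1
  c9: -  regs: r0:4,r1:30,r2:Add1,r3:9,r4:Mul1
  c10: -  regs: r0:4,r1:30,r2:Add1,r3:9,r4:Mul1
  c11: -  regs: r0:4,r1:30,r2:Add1,r3:9,r4:Mul1
  c12: CDB Mul2=270  regs: r0:4,r1:30,r2:Add1,r3:9,r4:Mul1
  c13: -  regs: r0:4,r1:30,r2:Add1,r3:9,r4:Mul1
  c14: -  regs: r0:4,r1:30,r2:Add1,r3:9,r4:Mul1
  c15: CDB Add2=261  regs: r0:4,r1:30,r2:Add1,r3:9,r4:Mul1
  c16: -  regs: r0:4,r1:30,r2:Add1,r3:9,r4:Mul1
  c17: -  regs: r0:4,r1:30,r2:Add1,r3:9,r4:Mul1
  c18: -  regs: r0:4,r1:30,r2:Add1,r3:9,r4:Mul1
  c19: CDB Mul1=1044  regs: r0:4,r1:30,r2:Add1,r3:9,r4:1044
  c20: -  regs: r0:4,r1:30,r2:Add1,r3:9,r4:1044

STATUS = VALUE 1044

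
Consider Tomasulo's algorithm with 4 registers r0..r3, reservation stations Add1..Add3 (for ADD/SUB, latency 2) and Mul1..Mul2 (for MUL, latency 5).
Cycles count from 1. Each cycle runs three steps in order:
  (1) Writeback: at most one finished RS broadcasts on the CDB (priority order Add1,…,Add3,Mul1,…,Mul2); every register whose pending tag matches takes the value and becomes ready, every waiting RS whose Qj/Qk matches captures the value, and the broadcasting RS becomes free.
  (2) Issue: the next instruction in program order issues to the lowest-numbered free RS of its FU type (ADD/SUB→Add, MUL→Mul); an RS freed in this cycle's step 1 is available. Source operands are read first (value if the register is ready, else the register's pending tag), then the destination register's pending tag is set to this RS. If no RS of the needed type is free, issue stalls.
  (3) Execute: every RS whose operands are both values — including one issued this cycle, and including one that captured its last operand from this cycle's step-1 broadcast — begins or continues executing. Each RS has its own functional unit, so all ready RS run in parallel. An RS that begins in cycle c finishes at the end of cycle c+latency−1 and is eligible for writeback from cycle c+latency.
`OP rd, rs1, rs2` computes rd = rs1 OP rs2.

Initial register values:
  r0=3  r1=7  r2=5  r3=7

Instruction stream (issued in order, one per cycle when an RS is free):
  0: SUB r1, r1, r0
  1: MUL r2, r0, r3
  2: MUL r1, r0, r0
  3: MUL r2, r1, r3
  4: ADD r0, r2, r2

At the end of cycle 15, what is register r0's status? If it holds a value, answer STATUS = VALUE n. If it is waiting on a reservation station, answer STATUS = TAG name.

c1: issue SUB r1<-Add1 | r0:3,r1:Add1,r2:5,r3:7
c2: issue MUL r2<-Mul1 | r0:3,r1:Add1,r2:Mul1,r3:7
c3: CDB Add1=4; issue MUL r1<-Mul2 | r0:3,r1:Mul2,r2:Mul1,r3:7
c4: stall | r0:3,r1:Mul2,r2:Mul1,r3:7
c5: stall | r0:3,r1:Mul2,r2:Mul1,r3:7
c6: stall | r0:3,r1:Mul2,r2:Mul1,r3:7
c7: CDB Mul1=21; issue MUL r2<-Mul1 | r0:3,r1:Mul2,r2:Mul1,r3:7
c8: CDB Mul2=9; issue ADD r0<-Add1 | r0:Add1,r1:9,r2:Mul1,r3:7
c9: - | r0:Add1,r1:9,r2:Mul1,r3:7
c10: - | r0:Add1,r1:9,r2:Mul1,r3:7
c11: - | r0:Add1,r1:9,r2:Mul1,r3:7
c12: - | r0:Add1,r1:9,r2:Mul1,r3:7
c13: CDB Mul1=63 | r0:Add1,r1:9,r2:63,r3:7
c14: - | r0:Add1,r1:9,r2:63,r3:7
c15: CDB Add1=126 | r0:126,r1:9,r2:63,r3:7

STATUS = VALUE 126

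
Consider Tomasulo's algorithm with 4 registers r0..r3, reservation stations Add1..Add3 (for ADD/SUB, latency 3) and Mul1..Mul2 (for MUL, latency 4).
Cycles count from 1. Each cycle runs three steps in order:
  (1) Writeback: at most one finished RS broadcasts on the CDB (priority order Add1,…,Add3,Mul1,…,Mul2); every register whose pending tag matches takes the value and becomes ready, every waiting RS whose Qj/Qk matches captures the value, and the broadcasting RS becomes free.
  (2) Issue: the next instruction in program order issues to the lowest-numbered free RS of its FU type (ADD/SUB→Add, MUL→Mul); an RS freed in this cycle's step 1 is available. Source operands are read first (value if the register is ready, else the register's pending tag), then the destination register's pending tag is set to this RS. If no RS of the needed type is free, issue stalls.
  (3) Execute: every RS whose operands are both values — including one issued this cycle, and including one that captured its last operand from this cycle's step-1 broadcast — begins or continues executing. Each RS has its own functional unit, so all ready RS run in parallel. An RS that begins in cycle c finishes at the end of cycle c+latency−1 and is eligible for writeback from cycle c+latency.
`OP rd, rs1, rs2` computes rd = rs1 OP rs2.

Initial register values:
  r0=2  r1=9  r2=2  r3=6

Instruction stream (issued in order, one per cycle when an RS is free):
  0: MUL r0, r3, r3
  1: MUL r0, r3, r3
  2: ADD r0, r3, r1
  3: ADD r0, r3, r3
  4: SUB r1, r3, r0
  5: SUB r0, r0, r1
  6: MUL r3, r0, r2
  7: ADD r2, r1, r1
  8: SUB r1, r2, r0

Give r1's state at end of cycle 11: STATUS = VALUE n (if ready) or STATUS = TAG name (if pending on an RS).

STATUS = TAG Add3

c1: issue MUL r0<-Mul1 | r0:Mul1,r1:9,r2:2,r3:6
c2: issue MUL r0<-Mul2 | r0:Mul2,r1:9,r2:2,r3:6
c3: issue ADD r0<-Add1 | r0:Add1,r1:9,r2:2,r3:6
c4: issue ADD r0<-Add2 | r0:Add2,r1:9,r2:2,r3:6
c5: CDB Mul1=36; issue SUB r1<-Add3 | r0:Add2,r1:Add3,r2:2,r3:6
c6: CDB Add1=15; issue SUB r0<-Add1 | r0:Add1,r1:Add3,r2:2,r3:6
c7: CDB Add2=12; issue MUL r3<-Mul1 | r0:Add1,r1:Add3,r2:2,r3:Mul1
c8: CDB Mul2=36; issue ADD r2<-Add2 | r0:Add1,r1:Add3,r2:Add2,r3:Mul1
c9: stall | r0:Add1,r1:Add3,r2:Add2,r3:Mul1
c10: CDB Add3=-6; issue SUB r1<-Add3 | r0:Add1,r1:Add3,r2:Add2,r3:Mul1
c11: - | r0:Add1,r1:Add3,r2:Add2,r3:Mul1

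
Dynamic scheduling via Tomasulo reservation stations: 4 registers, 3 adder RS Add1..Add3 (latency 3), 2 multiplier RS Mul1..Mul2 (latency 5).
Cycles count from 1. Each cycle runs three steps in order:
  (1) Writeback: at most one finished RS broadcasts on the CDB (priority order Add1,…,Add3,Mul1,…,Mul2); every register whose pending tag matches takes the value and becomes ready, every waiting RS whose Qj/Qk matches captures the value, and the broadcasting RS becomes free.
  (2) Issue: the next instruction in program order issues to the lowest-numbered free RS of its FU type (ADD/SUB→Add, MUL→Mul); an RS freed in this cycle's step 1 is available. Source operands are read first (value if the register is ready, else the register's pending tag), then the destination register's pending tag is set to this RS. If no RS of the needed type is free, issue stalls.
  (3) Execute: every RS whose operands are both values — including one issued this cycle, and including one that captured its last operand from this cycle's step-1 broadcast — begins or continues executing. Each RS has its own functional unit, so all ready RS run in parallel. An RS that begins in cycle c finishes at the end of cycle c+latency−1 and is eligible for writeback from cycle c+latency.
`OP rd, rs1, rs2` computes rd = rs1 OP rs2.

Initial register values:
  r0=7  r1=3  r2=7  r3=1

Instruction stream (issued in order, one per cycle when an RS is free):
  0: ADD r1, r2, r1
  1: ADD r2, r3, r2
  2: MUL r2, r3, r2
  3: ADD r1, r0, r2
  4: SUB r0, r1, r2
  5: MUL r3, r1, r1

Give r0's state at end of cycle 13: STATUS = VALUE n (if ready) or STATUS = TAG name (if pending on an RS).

c1: issue ADD r1<-Add1 | r0:7,r1:Add1,r2:7,r3:1
c2: issue ADD r2<-Add2 | r0:7,r1:Add1,r2:Add2,r3:1
c3: issue MUL r2<-Mul1 | r0:7,r1:Add1,r2:Mul1,r3:1
c4: CDB Add1=10; issue ADD r1<-Add1 | r0:7,r1:Add1,r2:Mul1,r3:1
c5: CDB Add2=8; issue SUB r0<-Add2 | r0:Add2,r1:Add1,r2:Mul1,r3:1
c6: issue MUL r3<-Mul2 | r0:Add2,r1:Add1,r2:Mul1,r3:Mul2
c7: - | r0:Add2,r1:Add1,r2:Mul1,r3:Mul2
c8: - | r0:Add2,r1:Add1,r2:Mul1,r3:Mul2
c9: - | r0:Add2,r1:Add1,r2:Mul1,r3:Mul2
c10: CDB Mul1=8 | r0:Add2,r1:Add1,r2:8,r3:Mul2
c11: - | r0:Add2,r1:Add1,r2:8,r3:Mul2
c12: - | r0:Add2,r1:Add1,r2:8,r3:Mul2
c13: CDB Add1=15 | r0:Add2,r1:15,r2:8,r3:Mul2

STATUS = TAG Add2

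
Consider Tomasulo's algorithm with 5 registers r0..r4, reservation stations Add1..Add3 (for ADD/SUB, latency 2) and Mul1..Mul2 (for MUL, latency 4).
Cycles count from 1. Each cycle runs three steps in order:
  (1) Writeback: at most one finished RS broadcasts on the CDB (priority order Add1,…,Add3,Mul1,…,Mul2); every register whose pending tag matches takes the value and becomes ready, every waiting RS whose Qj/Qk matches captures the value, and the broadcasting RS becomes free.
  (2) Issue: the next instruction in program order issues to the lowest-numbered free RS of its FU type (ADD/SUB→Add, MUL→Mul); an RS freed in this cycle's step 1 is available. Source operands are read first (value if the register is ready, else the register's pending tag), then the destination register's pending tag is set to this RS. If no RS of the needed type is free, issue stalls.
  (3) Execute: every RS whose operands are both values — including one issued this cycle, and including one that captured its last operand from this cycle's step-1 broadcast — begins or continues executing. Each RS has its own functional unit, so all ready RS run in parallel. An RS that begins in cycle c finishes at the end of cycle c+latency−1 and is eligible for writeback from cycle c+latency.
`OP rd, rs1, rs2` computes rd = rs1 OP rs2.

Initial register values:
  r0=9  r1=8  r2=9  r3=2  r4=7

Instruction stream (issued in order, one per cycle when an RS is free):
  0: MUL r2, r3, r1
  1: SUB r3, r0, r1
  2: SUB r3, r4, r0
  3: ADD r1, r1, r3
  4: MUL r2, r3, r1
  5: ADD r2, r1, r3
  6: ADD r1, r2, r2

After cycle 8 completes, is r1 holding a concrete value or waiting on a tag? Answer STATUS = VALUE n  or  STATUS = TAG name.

cycle 1: issue MUL r2<-Mul1 // r0:9,r1:8,r2:Mul1,r3:2,r4:7
cycle 2: issue SUB r3<-Add1 // r0:9,r1:8,r2:Mul1,r3:Add1,r4:7
cycle 3: issue SUB r3<-Add2 // r0:9,r1:8,r2:Mul1,r3:Add2,r4:7
cycle 4: CDB Add1=1; issue ADD r1<-Add1 // r0:9,r1:Add1,r2:Mul1,r3:Add2,r4:7
cycle 5: CDB Add2=-2; issue MUL r2<-Mul2 // r0:9,r1:Add1,r2:Mul2,r3:-2,r4:7
cycle 6: CDB Mul1=16; issue ADD r2<-Add2 // r0:9,r1:Add1,r2:Add2,r3:-2,r4:7
cycle 7: CDB Add1=6; issue ADD r1<-Add1 // r0:9,r1:Add1,r2:Add2,r3:-2,r4:7
cycle 8: - // r0:9,r1:Add1,r2:Add2,r3:-2,r4:7

STATUS = TAG Add1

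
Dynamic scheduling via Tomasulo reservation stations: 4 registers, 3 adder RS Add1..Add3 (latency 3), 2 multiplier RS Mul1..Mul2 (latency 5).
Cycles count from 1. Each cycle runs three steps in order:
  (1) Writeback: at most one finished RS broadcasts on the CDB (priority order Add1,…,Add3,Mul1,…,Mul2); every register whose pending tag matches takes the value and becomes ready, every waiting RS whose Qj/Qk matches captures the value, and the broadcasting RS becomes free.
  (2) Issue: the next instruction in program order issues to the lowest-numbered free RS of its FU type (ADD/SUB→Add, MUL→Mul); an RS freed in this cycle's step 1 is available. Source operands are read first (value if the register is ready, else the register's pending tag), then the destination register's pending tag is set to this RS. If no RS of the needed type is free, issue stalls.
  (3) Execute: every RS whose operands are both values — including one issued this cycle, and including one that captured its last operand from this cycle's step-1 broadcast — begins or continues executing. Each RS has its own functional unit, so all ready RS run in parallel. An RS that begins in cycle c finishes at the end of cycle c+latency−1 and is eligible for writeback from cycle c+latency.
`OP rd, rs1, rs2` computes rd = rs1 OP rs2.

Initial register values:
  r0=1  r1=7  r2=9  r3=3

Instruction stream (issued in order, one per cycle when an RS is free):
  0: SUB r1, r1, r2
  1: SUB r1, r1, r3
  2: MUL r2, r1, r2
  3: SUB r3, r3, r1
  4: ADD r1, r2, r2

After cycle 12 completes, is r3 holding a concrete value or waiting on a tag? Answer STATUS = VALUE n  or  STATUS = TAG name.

STATUS = VALUE 8

c1: issue SUB r1<-Add1 | r0:1,r1:Add1,r2:9,r3:3
c2: issue SUB r1<-Add2 | r0:1,r1:Add2,r2:9,r3:3
c3: issue MUL r2<-Mul1 | r0:1,r1:Add2,r2:Mul1,r3:3
c4: CDB Add1=-2; issue SUB r3<-Add1 | r0:1,r1:Add2,r2:Mul1,r3:Add1
c5: issue ADD r1<-Add3 | r0:1,r1:Add3,r2:Mul1,r3:Add1
c6: - | r0:1,r1:Add3,r2:Mul1,r3:Add1
c7: CDB Add2=-5 | r0:1,r1:Add3,r2:Mul1,r3:Add1
c8: - | r0:1,r1:Add3,r2:Mul1,r3:Add1
c9: - | r0:1,r1:Add3,r2:Mul1,r3:Add1
c10: CDB Add1=8 | r0:1,r1:Add3,r2:Mul1,r3:8
c11: - | r0:1,r1:Add3,r2:Mul1,r3:8
c12: CDB Mul1=-45 | r0:1,r1:Add3,r2:-45,r3:8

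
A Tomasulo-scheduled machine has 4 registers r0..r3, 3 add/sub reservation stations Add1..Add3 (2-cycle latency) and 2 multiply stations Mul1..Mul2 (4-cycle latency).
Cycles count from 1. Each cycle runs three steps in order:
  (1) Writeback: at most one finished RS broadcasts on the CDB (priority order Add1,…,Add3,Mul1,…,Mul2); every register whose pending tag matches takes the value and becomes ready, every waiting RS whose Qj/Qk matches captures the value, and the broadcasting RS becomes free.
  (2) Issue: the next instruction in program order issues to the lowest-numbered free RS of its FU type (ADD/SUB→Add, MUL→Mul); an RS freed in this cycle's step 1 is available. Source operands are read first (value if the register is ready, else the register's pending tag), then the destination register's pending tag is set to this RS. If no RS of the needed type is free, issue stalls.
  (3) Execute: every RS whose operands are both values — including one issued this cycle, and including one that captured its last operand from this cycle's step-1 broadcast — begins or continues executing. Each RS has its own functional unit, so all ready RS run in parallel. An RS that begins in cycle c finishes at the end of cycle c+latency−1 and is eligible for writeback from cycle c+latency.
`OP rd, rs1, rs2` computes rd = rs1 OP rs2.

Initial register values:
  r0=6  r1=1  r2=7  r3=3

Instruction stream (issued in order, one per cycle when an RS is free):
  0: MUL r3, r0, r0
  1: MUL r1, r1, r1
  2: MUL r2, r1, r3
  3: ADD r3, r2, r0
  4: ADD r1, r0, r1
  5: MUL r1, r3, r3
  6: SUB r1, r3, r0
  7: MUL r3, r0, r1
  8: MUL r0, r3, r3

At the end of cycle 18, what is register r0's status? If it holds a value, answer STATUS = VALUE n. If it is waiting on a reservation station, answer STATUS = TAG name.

c1: issue MUL r3<-Mul1 | r0:6,r1:1,r2:7,r3:Mul1
c2: issue MUL r1<-Mul2 | r0:6,r1:Mul2,r2:7,r3:Mul1
c3: stall | r0:6,r1:Mul2,r2:7,r3:Mul1
c4: stall | r0:6,r1:Mul2,r2:7,r3:Mul1
c5: CDB Mul1=36; issue MUL r2<-Mul1 | r0:6,r1:Mul2,r2:Mul1,r3:36
c6: CDB Mul2=1; issue ADD r3<-Add1 | r0:6,r1:1,r2:Mul1,r3:Add1
c7: issue ADD r1<-Add2 | r0:6,r1:Add2,r2:Mul1,r3:Add1
c8: issue MUL r1<-Mul2 | r0:6,r1:Mul2,r2:Mul1,r3:Add1
c9: CDB Add2=7; issue SUB r1<-Add2 | r0:6,r1:Add2,r2:Mul1,r3:Add1
c10: CDB Mul1=36; issue MUL r3<-Mul1 | r0:6,r1:Add2,r2:36,r3:Mul1
c11: stall | r0:6,r1:Add2,r2:36,r3:Mul1
c12: CDB Add1=42; stall | r0:6,r1:Add2,r2:36,r3:Mul1
c13: stall | r0:6,r1:Add2,r2:36,r3:Mul1
c14: CDB Add2=36; stall | r0:6,r1:36,r2:36,r3:Mul1
c15: stall | r0:6,r1:36,r2:36,r3:Mul1
c16: CDB Mul2=1764; issue MUL r0<-Mul2 | r0:Mul2,r1:36,r2:36,r3:Mul1
c17: - | r0:Mul2,r1:36,r2:36,r3:Mul1
c18: CDB Mul1=216 | r0:Mul2,r1:36,r2:36,r3:216

STATUS = TAG Mul2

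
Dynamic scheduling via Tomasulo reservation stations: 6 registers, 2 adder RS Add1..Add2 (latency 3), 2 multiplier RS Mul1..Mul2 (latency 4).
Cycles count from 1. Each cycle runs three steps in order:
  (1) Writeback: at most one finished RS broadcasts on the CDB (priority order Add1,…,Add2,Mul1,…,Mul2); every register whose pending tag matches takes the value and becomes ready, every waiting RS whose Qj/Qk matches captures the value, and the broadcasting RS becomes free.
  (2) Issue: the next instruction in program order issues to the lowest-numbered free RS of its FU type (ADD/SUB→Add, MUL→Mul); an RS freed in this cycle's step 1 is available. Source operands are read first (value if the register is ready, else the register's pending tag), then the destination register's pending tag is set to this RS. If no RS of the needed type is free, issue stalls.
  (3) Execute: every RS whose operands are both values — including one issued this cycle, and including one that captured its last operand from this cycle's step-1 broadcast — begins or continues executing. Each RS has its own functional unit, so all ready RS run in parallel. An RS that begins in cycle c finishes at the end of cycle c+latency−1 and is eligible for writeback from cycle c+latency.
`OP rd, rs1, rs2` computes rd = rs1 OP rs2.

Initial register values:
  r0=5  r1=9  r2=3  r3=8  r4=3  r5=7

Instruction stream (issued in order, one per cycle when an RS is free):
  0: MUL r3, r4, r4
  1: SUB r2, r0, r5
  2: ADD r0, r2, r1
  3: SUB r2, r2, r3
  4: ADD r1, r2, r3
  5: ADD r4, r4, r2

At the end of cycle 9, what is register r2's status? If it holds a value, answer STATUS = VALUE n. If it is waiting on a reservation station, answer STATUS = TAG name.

c1: issue MUL r3<-Mul1 | r0:5,r1:9,r2:3,r3:Mul1,r4:3,r5:7
c2: issue SUB r2<-Add1 | r0:5,r1:9,r2:Add1,r3:Mul1,r4:3,r5:7
c3: issue ADD r0<-Add2 | r0:Add2,r1:9,r2:Add1,r3:Mul1,r4:3,r5:7
c4: stall | r0:Add2,r1:9,r2:Add1,r3:Mul1,r4:3,r5:7
c5: CDB Add1=-2; issue SUB r2<-Add1 | r0:Add2,r1:9,r2:Add1,r3:Mul1,r4:3,r5:7
c6: CDB Mul1=9; stall | r0:Add2,r1:9,r2:Add1,r3:9,r4:3,r5:7
c7: stall | r0:Add2,r1:9,r2:Add1,r3:9,r4:3,r5:7
c8: CDB Add2=7; issue ADD r1<-Add2 | r0:7,r1:Add2,r2:Add1,r3:9,r4:3,r5:7
c9: CDB Add1=-11; issue ADD r4<-Add1 | r0:7,r1:Add2,r2:-11,r3:9,r4:Add1,r5:7

STATUS = VALUE -11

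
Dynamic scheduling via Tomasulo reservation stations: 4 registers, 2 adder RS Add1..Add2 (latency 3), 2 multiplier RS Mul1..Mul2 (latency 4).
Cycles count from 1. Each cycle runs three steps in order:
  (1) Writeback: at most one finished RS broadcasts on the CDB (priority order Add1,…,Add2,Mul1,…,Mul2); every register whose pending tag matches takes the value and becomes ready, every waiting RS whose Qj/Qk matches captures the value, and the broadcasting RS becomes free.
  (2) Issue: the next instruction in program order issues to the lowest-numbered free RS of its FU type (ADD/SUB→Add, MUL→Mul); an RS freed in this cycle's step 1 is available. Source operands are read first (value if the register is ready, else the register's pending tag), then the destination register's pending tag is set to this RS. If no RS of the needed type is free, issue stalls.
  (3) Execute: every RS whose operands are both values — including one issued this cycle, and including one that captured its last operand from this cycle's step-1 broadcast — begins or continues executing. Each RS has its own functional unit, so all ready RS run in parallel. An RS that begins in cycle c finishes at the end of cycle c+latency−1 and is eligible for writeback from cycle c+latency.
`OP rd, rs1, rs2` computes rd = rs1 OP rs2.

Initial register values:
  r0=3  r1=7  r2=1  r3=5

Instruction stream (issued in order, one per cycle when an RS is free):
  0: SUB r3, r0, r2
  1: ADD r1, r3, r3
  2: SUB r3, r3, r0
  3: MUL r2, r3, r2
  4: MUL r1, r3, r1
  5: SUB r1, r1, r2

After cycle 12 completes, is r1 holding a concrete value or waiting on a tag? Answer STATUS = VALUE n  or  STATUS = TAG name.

STATUS = TAG Add1

cycle 1: issue SUB r3<-Add1 // r0:3,r1:7,r2:1,r3:Add1
cycle 2: issue ADD r1<-Add2 // r0:3,r1:Add2,r2:1,r3:Add1
cycle 3: stall // r0:3,r1:Add2,r2:1,r3:Add1
cycle 4: CDB Add1=2; issue SUB r3<-Add1 // r0:3,r1:Add2,r2:1,r3:Add1
cycle 5: issue MUL r2<-Mul1 // r0:3,r1:Add2,r2:Mul1,r3:Add1
cycle 6: issue MUL r1<-Mul2 // r0:3,r1:Mul2,r2:Mul1,r3:Add1
cycle 7: CDB Add1=-1; issue SUB r1<-Add1 // r0:3,r1:Add1,r2:Mul1,r3:-1
cycle 8: CDB Add2=4 // r0:3,r1:Add1,r2:Mul1,r3:-1
cycle 9: - // r0:3,r1:Add1,r2:Mul1,r3:-1
cycle 10: - // r0:3,r1:Add1,r2:Mul1,r3:-1
cycle 11: CDB Mul1=-1 // r0:3,r1:Add1,r2:-1,r3:-1
cycle 12: CDB Mul2=-4 // r0:3,r1:Add1,r2:-1,r3:-1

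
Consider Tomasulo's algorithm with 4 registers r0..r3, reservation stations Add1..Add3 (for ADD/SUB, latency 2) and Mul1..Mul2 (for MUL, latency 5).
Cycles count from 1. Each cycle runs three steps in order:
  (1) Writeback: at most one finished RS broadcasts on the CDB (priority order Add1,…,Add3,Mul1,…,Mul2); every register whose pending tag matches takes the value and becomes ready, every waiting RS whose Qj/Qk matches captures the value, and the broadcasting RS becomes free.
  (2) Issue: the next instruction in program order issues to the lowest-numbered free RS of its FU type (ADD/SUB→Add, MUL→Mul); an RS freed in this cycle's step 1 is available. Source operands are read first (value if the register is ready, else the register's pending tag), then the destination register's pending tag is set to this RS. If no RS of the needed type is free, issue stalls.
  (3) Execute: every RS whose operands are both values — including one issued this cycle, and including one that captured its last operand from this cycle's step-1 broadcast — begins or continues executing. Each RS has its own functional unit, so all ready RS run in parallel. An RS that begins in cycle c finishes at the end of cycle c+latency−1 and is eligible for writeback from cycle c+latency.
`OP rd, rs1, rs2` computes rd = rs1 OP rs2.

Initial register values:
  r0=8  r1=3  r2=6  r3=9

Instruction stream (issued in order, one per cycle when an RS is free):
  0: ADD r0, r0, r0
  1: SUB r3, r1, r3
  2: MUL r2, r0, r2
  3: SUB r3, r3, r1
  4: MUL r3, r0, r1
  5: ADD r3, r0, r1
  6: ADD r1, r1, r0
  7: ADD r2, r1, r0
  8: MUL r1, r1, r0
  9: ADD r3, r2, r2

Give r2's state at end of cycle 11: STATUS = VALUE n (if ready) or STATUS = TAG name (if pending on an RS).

STATUS = VALUE 35

cycle 1: issue ADD r0<-Add1 // r0:Add1,r1:3,r2:6,r3:9
cycle 2: issue SUB r3<-Add2 // r0:Add1,r1:3,r2:6,r3:Add2
cycle 3: CDB Add1=16; issue MUL r2<-Mul1 // r0:16,r1:3,r2:Mul1,r3:Add2
cycle 4: CDB Add2=-6; issue SUB r3<-Add1 // r0:16,r1:3,r2:Mul1,r3:Add1
cycle 5: issue MUL r3<-Mul2 // r0:16,r1:3,r2:Mul1,r3:Mul2
cycle 6: CDB Add1=-9; issue ADD r3<-Add1 // r0:16,r1:3,r2:Mul1,r3:Add1
cycle 7: issue ADD r1<-Add2 // r0:16,r1:Add2,r2:Mul1,r3:Add1
cycle 8: CDB Add1=19; issue ADD r2<-Add1 // r0:16,r1:Add2,r2:Add1,r3:19
cycle 9: CDB Add2=19; stall // r0:16,r1:19,r2:Add1,r3:19
cycle 10: CDB Mul1=96; issue MUL r1<-Mul1 // r0:16,r1:Mul1,r2:Add1,r3:19
cycle 11: CDB Add1=35; issue ADD r3<-Add1 // r0:16,r1:Mul1,r2:35,r3:Add1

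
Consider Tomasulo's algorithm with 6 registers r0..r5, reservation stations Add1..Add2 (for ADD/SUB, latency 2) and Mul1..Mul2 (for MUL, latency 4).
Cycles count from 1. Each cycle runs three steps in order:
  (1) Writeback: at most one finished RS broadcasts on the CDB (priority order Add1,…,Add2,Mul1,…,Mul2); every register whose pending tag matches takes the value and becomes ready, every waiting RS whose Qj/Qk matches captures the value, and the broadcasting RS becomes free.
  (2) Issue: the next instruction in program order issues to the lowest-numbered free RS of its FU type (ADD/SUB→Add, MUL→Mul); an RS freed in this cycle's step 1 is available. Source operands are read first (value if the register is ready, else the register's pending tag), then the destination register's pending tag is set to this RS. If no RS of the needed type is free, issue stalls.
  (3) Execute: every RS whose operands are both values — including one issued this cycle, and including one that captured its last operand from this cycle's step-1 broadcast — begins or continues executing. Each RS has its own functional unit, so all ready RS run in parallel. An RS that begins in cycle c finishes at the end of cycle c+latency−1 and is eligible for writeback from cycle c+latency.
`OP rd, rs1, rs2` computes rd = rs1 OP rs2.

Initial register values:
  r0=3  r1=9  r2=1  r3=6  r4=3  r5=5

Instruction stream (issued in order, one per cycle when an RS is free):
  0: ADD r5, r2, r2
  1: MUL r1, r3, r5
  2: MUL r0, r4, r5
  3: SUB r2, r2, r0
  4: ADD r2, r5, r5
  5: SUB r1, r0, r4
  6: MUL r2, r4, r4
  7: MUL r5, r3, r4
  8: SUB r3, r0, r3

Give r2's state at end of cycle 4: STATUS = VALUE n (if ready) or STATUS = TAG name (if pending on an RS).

STATUS = TAG Add1

cycle 1: issue ADD r5<-Add1 // r0:3,r1:9,r2:1,r3:6,r4:3,r5:Add1
cycle 2: issue MUL r1<-Mul1 // r0:3,r1:Mul1,r2:1,r3:6,r4:3,r5:Add1
cycle 3: CDB Add1=2; issue MUL r0<-Mul2 // r0:Mul2,r1:Mul1,r2:1,r3:6,r4:3,r5:2
cycle 4: issue SUB r2<-Add1 // r0:Mul2,r1:Mul1,r2:Add1,r3:6,r4:3,r5:2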